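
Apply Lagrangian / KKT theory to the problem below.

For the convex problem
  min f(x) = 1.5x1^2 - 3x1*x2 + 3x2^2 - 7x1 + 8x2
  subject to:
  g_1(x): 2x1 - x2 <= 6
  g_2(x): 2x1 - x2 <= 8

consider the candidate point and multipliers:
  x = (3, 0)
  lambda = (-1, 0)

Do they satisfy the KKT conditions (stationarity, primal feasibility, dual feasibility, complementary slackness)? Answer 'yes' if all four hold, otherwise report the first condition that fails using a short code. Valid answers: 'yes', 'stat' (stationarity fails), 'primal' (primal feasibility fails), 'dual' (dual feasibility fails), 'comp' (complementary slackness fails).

Gradient of f: grad f(x) = Q x + c = (2, -1)
Constraint values g_i(x) = a_i^T x - b_i:
  g_1((3, 0)) = 0
  g_2((3, 0)) = -2
Stationarity residual: grad f(x) + sum_i lambda_i a_i = (0, 0)
  -> stationarity OK
Primal feasibility (all g_i <= 0): OK
Dual feasibility (all lambda_i >= 0): FAILS
Complementary slackness (lambda_i * g_i(x) = 0 for all i): OK

Verdict: the first failing condition is dual_feasibility -> dual.

dual


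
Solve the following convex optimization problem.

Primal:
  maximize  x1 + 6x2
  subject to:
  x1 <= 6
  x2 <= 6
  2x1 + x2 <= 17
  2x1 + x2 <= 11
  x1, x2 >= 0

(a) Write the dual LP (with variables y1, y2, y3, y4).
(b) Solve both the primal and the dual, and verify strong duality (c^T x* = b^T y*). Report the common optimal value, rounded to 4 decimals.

The standard primal-dual pair for 'max c^T x s.t. A x <= b, x >= 0' is:
  Dual:  min b^T y  s.t.  A^T y >= c,  y >= 0.

So the dual LP is:
  minimize  6y1 + 6y2 + 17y3 + 11y4
  subject to:
    y1 + 2y3 + 2y4 >= 1
    y2 + y3 + y4 >= 6
    y1, y2, y3, y4 >= 0

Solving the primal: x* = (2.5, 6).
  primal value c^T x* = 38.5.
Solving the dual: y* = (0, 5.5, 0, 0.5).
  dual value b^T y* = 38.5.
Strong duality: c^T x* = b^T y*. Confirmed.

38.5


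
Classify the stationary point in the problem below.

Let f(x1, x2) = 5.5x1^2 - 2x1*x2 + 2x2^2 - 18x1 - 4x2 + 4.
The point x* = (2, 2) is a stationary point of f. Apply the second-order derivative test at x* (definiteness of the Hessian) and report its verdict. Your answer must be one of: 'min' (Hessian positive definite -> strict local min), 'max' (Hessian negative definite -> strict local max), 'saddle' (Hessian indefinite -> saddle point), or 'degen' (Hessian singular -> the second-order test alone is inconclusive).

Compute the Hessian H = grad^2 f:
  H = [[11, -2], [-2, 4]]
Verify stationarity: grad f(x*) = H x* + g = (0, 0).
Eigenvalues of H: 3.4689, 11.5311.
Both eigenvalues > 0, so H is positive definite -> x* is a strict local min.

min


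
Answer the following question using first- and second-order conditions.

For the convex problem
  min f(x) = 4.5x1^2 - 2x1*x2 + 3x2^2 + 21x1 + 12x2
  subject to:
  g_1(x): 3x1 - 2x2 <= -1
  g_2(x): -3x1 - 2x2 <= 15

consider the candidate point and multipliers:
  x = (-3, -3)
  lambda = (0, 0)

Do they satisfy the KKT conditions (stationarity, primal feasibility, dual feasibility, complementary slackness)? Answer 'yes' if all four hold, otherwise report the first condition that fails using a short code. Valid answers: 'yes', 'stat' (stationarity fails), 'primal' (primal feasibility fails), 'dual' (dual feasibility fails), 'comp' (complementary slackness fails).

Gradient of f: grad f(x) = Q x + c = (0, 0)
Constraint values g_i(x) = a_i^T x - b_i:
  g_1((-3, -3)) = -2
  g_2((-3, -3)) = 0
Stationarity residual: grad f(x) + sum_i lambda_i a_i = (0, 0)
  -> stationarity OK
Primal feasibility (all g_i <= 0): OK
Dual feasibility (all lambda_i >= 0): OK
Complementary slackness (lambda_i * g_i(x) = 0 for all i): OK

Verdict: yes, KKT holds.

yes


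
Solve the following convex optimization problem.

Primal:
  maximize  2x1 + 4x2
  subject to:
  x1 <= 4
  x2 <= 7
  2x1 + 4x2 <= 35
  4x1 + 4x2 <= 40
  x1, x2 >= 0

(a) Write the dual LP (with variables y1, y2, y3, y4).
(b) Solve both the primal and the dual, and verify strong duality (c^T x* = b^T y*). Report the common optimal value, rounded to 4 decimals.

The standard primal-dual pair for 'max c^T x s.t. A x <= b, x >= 0' is:
  Dual:  min b^T y  s.t.  A^T y >= c,  y >= 0.

So the dual LP is:
  minimize  4y1 + 7y2 + 35y3 + 40y4
  subject to:
    y1 + 2y3 + 4y4 >= 2
    y2 + 4y3 + 4y4 >= 4
    y1, y2, y3, y4 >= 0

Solving the primal: x* = (3, 7).
  primal value c^T x* = 34.
Solving the dual: y* = (0, 2, 0, 0.5).
  dual value b^T y* = 34.
Strong duality: c^T x* = b^T y*. Confirmed.

34


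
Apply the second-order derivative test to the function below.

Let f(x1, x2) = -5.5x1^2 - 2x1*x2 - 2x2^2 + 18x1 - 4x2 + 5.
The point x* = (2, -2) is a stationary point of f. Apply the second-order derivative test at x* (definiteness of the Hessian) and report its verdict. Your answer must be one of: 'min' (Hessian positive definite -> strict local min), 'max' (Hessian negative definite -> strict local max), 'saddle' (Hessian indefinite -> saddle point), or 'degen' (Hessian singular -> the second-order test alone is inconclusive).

Compute the Hessian H = grad^2 f:
  H = [[-11, -2], [-2, -4]]
Verify stationarity: grad f(x*) = H x* + g = (0, 0).
Eigenvalues of H: -11.5311, -3.4689.
Both eigenvalues < 0, so H is negative definite -> x* is a strict local max.

max


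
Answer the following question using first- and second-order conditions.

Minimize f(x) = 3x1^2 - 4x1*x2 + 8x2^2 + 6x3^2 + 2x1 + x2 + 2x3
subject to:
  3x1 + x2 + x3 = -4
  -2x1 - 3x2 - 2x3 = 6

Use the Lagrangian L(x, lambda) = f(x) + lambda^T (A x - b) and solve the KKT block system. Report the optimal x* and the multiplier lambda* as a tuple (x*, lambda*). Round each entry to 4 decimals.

Form the Lagrangian:
  L(x, lambda) = (1/2) x^T Q x + c^T x + lambda^T (A x - b)
Stationarity (grad_x L = 0): Q x + c + A^T lambda = 0.
Primal feasibility: A x = b.

This gives the KKT block system:
  [ Q   A^T ] [ x     ]   [-c ]
  [ A    0  ] [ lambda ] = [ b ]

Solving the linear system:
  x*      = (-0.7531, -1.0122, -0.7286)
  lambda* = (-4.1369, -5.4401)
  f(x*)   = 6.0587

x* = (-0.7531, -1.0122, -0.7286), lambda* = (-4.1369, -5.4401)


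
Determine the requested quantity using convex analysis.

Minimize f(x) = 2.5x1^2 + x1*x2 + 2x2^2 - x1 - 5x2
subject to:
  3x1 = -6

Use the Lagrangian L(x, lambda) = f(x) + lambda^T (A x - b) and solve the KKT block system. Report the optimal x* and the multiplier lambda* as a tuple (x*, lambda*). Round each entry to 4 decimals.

Form the Lagrangian:
  L(x, lambda) = (1/2) x^T Q x + c^T x + lambda^T (A x - b)
Stationarity (grad_x L = 0): Q x + c + A^T lambda = 0.
Primal feasibility: A x = b.

This gives the KKT block system:
  [ Q   A^T ] [ x     ]   [-c ]
  [ A    0  ] [ lambda ] = [ b ]

Solving the linear system:
  x*      = (-2, 1.75)
  lambda* = (3.0833)
  f(x*)   = 5.875

x* = (-2, 1.75), lambda* = (3.0833)


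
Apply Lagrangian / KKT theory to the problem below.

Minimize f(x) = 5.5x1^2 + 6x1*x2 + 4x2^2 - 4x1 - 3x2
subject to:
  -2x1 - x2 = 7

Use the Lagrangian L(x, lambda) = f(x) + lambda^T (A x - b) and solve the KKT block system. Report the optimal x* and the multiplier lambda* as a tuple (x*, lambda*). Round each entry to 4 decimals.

Form the Lagrangian:
  L(x, lambda) = (1/2) x^T Q x + c^T x + lambda^T (A x - b)
Stationarity (grad_x L = 0): Q x + c + A^T lambda = 0.
Primal feasibility: A x = b.

This gives the KKT block system:
  [ Q   A^T ] [ x     ]   [-c ]
  [ A    0  ] [ lambda ] = [ b ]

Solving the linear system:
  x*      = (-3.7895, 0.5789)
  lambda* = (-21.1053)
  f(x*)   = 80.5789

x* = (-3.7895, 0.5789), lambda* = (-21.1053)


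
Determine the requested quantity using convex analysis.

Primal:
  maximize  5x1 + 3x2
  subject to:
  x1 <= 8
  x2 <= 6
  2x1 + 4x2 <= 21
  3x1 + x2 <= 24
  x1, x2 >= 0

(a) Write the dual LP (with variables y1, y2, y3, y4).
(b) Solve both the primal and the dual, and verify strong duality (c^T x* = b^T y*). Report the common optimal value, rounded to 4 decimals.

The standard primal-dual pair for 'max c^T x s.t. A x <= b, x >= 0' is:
  Dual:  min b^T y  s.t.  A^T y >= c,  y >= 0.

So the dual LP is:
  minimize  8y1 + 6y2 + 21y3 + 24y4
  subject to:
    y1 + 2y3 + 3y4 >= 5
    y2 + 4y3 + y4 >= 3
    y1, y2, y3, y4 >= 0

Solving the primal: x* = (7.5, 1.5).
  primal value c^T x* = 42.
Solving the dual: y* = (0, 0, 0.4, 1.4).
  dual value b^T y* = 42.
Strong duality: c^T x* = b^T y*. Confirmed.

42


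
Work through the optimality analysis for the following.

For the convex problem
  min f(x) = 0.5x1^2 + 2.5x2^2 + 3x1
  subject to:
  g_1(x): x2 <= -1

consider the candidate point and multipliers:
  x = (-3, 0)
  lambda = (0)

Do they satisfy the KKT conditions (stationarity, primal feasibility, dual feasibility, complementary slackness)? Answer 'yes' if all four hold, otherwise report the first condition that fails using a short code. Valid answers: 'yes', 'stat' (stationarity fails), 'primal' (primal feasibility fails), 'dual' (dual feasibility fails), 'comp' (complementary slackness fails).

Gradient of f: grad f(x) = Q x + c = (0, 0)
Constraint values g_i(x) = a_i^T x - b_i:
  g_1((-3, 0)) = 1
Stationarity residual: grad f(x) + sum_i lambda_i a_i = (0, 0)
  -> stationarity OK
Primal feasibility (all g_i <= 0): FAILS
Dual feasibility (all lambda_i >= 0): OK
Complementary slackness (lambda_i * g_i(x) = 0 for all i): OK

Verdict: the first failing condition is primal_feasibility -> primal.

primal


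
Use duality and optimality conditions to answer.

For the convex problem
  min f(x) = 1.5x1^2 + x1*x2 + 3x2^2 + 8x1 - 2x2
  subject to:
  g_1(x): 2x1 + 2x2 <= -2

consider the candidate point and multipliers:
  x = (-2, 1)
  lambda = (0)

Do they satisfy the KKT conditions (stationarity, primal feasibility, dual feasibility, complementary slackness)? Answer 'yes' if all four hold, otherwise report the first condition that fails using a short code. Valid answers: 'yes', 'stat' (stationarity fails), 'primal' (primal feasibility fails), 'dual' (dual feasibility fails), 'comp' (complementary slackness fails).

Gradient of f: grad f(x) = Q x + c = (3, 2)
Constraint values g_i(x) = a_i^T x - b_i:
  g_1((-2, 1)) = 0
Stationarity residual: grad f(x) + sum_i lambda_i a_i = (3, 2)
  -> stationarity FAILS
Primal feasibility (all g_i <= 0): OK
Dual feasibility (all lambda_i >= 0): OK
Complementary slackness (lambda_i * g_i(x) = 0 for all i): OK

Verdict: the first failing condition is stationarity -> stat.

stat


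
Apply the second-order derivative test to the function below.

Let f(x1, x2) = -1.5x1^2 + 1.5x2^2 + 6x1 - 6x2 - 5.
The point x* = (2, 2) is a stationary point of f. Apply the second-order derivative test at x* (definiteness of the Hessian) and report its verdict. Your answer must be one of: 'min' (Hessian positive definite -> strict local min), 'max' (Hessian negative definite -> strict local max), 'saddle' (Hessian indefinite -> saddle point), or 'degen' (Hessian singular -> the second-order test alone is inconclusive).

Compute the Hessian H = grad^2 f:
  H = [[-3, 0], [0, 3]]
Verify stationarity: grad f(x*) = H x* + g = (0, 0).
Eigenvalues of H: -3, 3.
Eigenvalues have mixed signs, so H is indefinite -> x* is a saddle point.

saddle


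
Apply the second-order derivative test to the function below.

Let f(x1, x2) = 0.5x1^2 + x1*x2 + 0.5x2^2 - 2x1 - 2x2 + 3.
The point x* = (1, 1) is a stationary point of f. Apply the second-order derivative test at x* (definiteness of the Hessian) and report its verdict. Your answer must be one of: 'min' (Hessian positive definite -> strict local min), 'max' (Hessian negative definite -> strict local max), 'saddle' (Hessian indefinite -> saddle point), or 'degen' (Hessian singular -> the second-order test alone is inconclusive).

Compute the Hessian H = grad^2 f:
  H = [[1, 1], [1, 1]]
Verify stationarity: grad f(x*) = H x* + g = (0, 0).
Eigenvalues of H: 0, 2.
H has a zero eigenvalue (singular; positive semidefinite but not definite), so H is neither positive definite, negative definite, nor indefinite. The second-order test alone is inconclusive -> degen.
(Indeed, f is constant along the null direction of H through x*, so x* is not a strict local extremum.)

degen


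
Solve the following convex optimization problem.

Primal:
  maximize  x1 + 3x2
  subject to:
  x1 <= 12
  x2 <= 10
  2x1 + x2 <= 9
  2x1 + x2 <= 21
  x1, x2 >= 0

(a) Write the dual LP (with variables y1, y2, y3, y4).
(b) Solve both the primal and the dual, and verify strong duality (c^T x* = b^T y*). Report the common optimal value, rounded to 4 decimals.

The standard primal-dual pair for 'max c^T x s.t. A x <= b, x >= 0' is:
  Dual:  min b^T y  s.t.  A^T y >= c,  y >= 0.

So the dual LP is:
  minimize  12y1 + 10y2 + 9y3 + 21y4
  subject to:
    y1 + 2y3 + 2y4 >= 1
    y2 + y3 + y4 >= 3
    y1, y2, y3, y4 >= 0

Solving the primal: x* = (0, 9).
  primal value c^T x* = 27.
Solving the dual: y* = (0, 0, 3, 0).
  dual value b^T y* = 27.
Strong duality: c^T x* = b^T y*. Confirmed.

27


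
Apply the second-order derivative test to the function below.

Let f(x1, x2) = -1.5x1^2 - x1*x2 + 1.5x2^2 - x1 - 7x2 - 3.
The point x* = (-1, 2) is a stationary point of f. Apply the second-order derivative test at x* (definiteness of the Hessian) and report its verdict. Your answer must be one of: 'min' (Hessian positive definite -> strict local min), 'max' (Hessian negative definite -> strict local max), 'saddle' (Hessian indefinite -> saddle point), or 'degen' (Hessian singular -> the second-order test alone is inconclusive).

Compute the Hessian H = grad^2 f:
  H = [[-3, -1], [-1, 3]]
Verify stationarity: grad f(x*) = H x* + g = (0, 0).
Eigenvalues of H: -3.1623, 3.1623.
Eigenvalues have mixed signs, so H is indefinite -> x* is a saddle point.

saddle


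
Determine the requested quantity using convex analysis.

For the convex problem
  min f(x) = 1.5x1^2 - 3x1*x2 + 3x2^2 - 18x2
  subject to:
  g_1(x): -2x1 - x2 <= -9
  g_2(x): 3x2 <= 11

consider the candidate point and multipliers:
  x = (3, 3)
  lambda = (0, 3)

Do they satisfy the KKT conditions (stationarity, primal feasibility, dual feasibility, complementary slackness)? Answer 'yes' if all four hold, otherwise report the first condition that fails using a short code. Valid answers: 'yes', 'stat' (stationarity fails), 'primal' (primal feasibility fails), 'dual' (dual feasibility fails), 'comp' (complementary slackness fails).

Gradient of f: grad f(x) = Q x + c = (0, -9)
Constraint values g_i(x) = a_i^T x - b_i:
  g_1((3, 3)) = 0
  g_2((3, 3)) = -2
Stationarity residual: grad f(x) + sum_i lambda_i a_i = (0, 0)
  -> stationarity OK
Primal feasibility (all g_i <= 0): OK
Dual feasibility (all lambda_i >= 0): OK
Complementary slackness (lambda_i * g_i(x) = 0 for all i): FAILS

Verdict: the first failing condition is complementary_slackness -> comp.

comp


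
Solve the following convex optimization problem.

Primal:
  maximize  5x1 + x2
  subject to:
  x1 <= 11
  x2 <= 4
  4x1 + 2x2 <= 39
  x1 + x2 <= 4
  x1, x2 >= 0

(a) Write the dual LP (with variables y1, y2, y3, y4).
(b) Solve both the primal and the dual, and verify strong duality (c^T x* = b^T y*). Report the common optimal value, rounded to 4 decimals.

The standard primal-dual pair for 'max c^T x s.t. A x <= b, x >= 0' is:
  Dual:  min b^T y  s.t.  A^T y >= c,  y >= 0.

So the dual LP is:
  minimize  11y1 + 4y2 + 39y3 + 4y4
  subject to:
    y1 + 4y3 + y4 >= 5
    y2 + 2y3 + y4 >= 1
    y1, y2, y3, y4 >= 0

Solving the primal: x* = (4, 0).
  primal value c^T x* = 20.
Solving the dual: y* = (0, 0, 0, 5).
  dual value b^T y* = 20.
Strong duality: c^T x* = b^T y*. Confirmed.

20


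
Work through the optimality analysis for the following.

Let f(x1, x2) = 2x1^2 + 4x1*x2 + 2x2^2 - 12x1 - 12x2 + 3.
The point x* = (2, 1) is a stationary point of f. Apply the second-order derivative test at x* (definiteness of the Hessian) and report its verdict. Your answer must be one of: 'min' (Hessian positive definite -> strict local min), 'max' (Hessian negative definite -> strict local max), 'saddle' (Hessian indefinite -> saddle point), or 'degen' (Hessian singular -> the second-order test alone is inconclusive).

Compute the Hessian H = grad^2 f:
  H = [[4, 4], [4, 4]]
Verify stationarity: grad f(x*) = H x* + g = (0, 0).
Eigenvalues of H: 0, 8.
H has a zero eigenvalue (singular; positive semidefinite but not definite), so H is neither positive definite, negative definite, nor indefinite. The second-order test alone is inconclusive -> degen.
(Indeed, f is constant along the null direction of H through x*, so x* is not a strict local extremum.)

degen


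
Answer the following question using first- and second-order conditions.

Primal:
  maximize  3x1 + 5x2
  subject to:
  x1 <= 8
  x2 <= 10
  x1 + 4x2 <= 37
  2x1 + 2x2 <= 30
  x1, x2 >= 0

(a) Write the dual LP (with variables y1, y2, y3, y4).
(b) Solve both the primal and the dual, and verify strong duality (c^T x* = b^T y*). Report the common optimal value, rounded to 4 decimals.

The standard primal-dual pair for 'max c^T x s.t. A x <= b, x >= 0' is:
  Dual:  min b^T y  s.t.  A^T y >= c,  y >= 0.

So the dual LP is:
  minimize  8y1 + 10y2 + 37y3 + 30y4
  subject to:
    y1 + y3 + 2y4 >= 3
    y2 + 4y3 + 2y4 >= 5
    y1, y2, y3, y4 >= 0

Solving the primal: x* = (7.6667, 7.3333).
  primal value c^T x* = 59.6667.
Solving the dual: y* = (0, 0, 0.6667, 1.1667).
  dual value b^T y* = 59.6667.
Strong duality: c^T x* = b^T y*. Confirmed.

59.6667


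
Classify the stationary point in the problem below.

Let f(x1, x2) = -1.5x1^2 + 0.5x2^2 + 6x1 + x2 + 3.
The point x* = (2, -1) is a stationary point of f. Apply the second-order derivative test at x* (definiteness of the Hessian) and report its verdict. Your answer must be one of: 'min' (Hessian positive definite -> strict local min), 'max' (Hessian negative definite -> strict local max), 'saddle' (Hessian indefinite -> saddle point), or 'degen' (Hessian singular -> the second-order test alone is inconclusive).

Compute the Hessian H = grad^2 f:
  H = [[-3, 0], [0, 1]]
Verify stationarity: grad f(x*) = H x* + g = (0, 0).
Eigenvalues of H: -3, 1.
Eigenvalues have mixed signs, so H is indefinite -> x* is a saddle point.

saddle


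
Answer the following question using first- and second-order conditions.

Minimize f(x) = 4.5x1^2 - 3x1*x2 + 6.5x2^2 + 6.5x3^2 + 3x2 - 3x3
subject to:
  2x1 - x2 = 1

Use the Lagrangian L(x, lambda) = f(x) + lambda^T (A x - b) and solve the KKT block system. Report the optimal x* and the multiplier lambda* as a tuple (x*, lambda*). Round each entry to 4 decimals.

Form the Lagrangian:
  L(x, lambda) = (1/2) x^T Q x + c^T x + lambda^T (A x - b)
Stationarity (grad_x L = 0): Q x + c + A^T lambda = 0.
Primal feasibility: A x = b.

This gives the KKT block system:
  [ Q   A^T ] [ x     ]   [-c ]
  [ A    0  ] [ lambda ] = [ b ]

Solving the linear system:
  x*      = (0.3469, -0.3061, 0.2308)
  lambda* = (-2.0204)
  f(x*)   = 0.2049

x* = (0.3469, -0.3061, 0.2308), lambda* = (-2.0204)


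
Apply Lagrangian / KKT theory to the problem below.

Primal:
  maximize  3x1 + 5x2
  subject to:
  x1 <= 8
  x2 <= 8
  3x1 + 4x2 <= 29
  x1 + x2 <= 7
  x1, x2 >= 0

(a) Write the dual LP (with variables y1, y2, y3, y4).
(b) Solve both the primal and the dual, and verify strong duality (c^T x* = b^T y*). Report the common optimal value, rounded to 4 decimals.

The standard primal-dual pair for 'max c^T x s.t. A x <= b, x >= 0' is:
  Dual:  min b^T y  s.t.  A^T y >= c,  y >= 0.

So the dual LP is:
  minimize  8y1 + 8y2 + 29y3 + 7y4
  subject to:
    y1 + 3y3 + y4 >= 3
    y2 + 4y3 + y4 >= 5
    y1, y2, y3, y4 >= 0

Solving the primal: x* = (0, 7).
  primal value c^T x* = 35.
Solving the dual: y* = (0, 0, 0, 5).
  dual value b^T y* = 35.
Strong duality: c^T x* = b^T y*. Confirmed.

35


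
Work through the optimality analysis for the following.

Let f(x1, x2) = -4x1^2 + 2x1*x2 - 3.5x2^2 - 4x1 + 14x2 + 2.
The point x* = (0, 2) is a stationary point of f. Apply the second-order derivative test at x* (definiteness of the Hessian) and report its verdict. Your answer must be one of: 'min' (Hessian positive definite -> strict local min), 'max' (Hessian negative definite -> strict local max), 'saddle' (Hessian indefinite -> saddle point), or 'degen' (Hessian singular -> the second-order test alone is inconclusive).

Compute the Hessian H = grad^2 f:
  H = [[-8, 2], [2, -7]]
Verify stationarity: grad f(x*) = H x* + g = (0, 0).
Eigenvalues of H: -9.5616, -5.4384.
Both eigenvalues < 0, so H is negative definite -> x* is a strict local max.

max


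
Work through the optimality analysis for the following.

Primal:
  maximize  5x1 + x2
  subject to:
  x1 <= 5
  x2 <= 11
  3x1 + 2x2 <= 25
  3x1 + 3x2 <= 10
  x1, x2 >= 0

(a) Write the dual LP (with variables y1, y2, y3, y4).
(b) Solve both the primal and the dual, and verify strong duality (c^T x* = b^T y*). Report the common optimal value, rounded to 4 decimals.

The standard primal-dual pair for 'max c^T x s.t. A x <= b, x >= 0' is:
  Dual:  min b^T y  s.t.  A^T y >= c,  y >= 0.

So the dual LP is:
  minimize  5y1 + 11y2 + 25y3 + 10y4
  subject to:
    y1 + 3y3 + 3y4 >= 5
    y2 + 2y3 + 3y4 >= 1
    y1, y2, y3, y4 >= 0

Solving the primal: x* = (3.3333, 0).
  primal value c^T x* = 16.6667.
Solving the dual: y* = (0, 0, 0, 1.6667).
  dual value b^T y* = 16.6667.
Strong duality: c^T x* = b^T y*. Confirmed.

16.6667


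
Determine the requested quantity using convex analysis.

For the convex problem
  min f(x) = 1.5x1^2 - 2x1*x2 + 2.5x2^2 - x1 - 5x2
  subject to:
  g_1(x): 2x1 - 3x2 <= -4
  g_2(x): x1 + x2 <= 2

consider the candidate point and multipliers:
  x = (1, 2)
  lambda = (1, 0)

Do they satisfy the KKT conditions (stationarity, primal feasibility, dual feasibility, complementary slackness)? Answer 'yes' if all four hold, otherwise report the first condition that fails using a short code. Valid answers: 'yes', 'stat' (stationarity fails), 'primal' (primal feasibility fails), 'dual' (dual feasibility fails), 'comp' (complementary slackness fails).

Gradient of f: grad f(x) = Q x + c = (-2, 3)
Constraint values g_i(x) = a_i^T x - b_i:
  g_1((1, 2)) = 0
  g_2((1, 2)) = 1
Stationarity residual: grad f(x) + sum_i lambda_i a_i = (0, 0)
  -> stationarity OK
Primal feasibility (all g_i <= 0): FAILS
Dual feasibility (all lambda_i >= 0): OK
Complementary slackness (lambda_i * g_i(x) = 0 for all i): OK

Verdict: the first failing condition is primal_feasibility -> primal.

primal


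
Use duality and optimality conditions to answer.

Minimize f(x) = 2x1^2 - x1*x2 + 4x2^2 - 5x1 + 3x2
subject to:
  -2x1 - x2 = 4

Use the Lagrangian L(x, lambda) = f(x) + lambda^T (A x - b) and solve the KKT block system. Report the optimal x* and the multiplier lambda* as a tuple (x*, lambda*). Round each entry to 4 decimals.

Form the Lagrangian:
  L(x, lambda) = (1/2) x^T Q x + c^T x + lambda^T (A x - b)
Stationarity (grad_x L = 0): Q x + c + A^T lambda = 0.
Primal feasibility: A x = b.

This gives the KKT block system:
  [ Q   A^T ] [ x     ]   [-c ]
  [ A    0  ] [ lambda ] = [ b ]

Solving the linear system:
  x*      = (-1.425, -1.15)
  lambda* = (-4.775)
  f(x*)   = 11.3875

x* = (-1.425, -1.15), lambda* = (-4.775)


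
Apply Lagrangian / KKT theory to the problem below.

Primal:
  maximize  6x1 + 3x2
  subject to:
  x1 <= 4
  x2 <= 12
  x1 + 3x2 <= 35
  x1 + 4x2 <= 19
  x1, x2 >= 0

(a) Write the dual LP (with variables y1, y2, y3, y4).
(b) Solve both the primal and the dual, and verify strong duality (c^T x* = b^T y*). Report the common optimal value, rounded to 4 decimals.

The standard primal-dual pair for 'max c^T x s.t. A x <= b, x >= 0' is:
  Dual:  min b^T y  s.t.  A^T y >= c,  y >= 0.

So the dual LP is:
  minimize  4y1 + 12y2 + 35y3 + 19y4
  subject to:
    y1 + y3 + y4 >= 6
    y2 + 3y3 + 4y4 >= 3
    y1, y2, y3, y4 >= 0

Solving the primal: x* = (4, 3.75).
  primal value c^T x* = 35.25.
Solving the dual: y* = (5.25, 0, 0, 0.75).
  dual value b^T y* = 35.25.
Strong duality: c^T x* = b^T y*. Confirmed.

35.25


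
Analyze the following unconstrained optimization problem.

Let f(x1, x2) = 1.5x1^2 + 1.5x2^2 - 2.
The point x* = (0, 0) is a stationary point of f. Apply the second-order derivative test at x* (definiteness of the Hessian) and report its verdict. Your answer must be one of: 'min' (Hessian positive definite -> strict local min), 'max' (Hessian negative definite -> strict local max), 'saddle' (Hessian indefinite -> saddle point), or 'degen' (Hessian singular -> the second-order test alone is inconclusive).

Compute the Hessian H = grad^2 f:
  H = [[3, 0], [0, 3]]
Verify stationarity: grad f(x*) = H x* + g = (0, 0).
Eigenvalues of H: 3, 3.
Both eigenvalues > 0, so H is positive definite -> x* is a strict local min.

min


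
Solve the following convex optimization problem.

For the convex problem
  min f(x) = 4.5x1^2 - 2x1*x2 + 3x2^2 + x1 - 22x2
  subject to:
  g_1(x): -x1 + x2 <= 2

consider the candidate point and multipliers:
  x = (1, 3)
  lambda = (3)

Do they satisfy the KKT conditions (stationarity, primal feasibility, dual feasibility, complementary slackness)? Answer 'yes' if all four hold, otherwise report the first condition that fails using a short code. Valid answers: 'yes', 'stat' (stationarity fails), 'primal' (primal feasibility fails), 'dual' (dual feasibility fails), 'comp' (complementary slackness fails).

Gradient of f: grad f(x) = Q x + c = (4, -6)
Constraint values g_i(x) = a_i^T x - b_i:
  g_1((1, 3)) = 0
Stationarity residual: grad f(x) + sum_i lambda_i a_i = (1, -3)
  -> stationarity FAILS
Primal feasibility (all g_i <= 0): OK
Dual feasibility (all lambda_i >= 0): OK
Complementary slackness (lambda_i * g_i(x) = 0 for all i): OK

Verdict: the first failing condition is stationarity -> stat.

stat


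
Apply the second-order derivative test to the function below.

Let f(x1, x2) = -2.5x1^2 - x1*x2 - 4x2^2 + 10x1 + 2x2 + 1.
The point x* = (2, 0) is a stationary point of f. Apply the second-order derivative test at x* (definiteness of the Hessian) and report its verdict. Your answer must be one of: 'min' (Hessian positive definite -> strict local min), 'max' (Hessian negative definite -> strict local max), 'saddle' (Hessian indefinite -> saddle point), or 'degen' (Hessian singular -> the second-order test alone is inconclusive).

Compute the Hessian H = grad^2 f:
  H = [[-5, -1], [-1, -8]]
Verify stationarity: grad f(x*) = H x* + g = (0, 0).
Eigenvalues of H: -8.3028, -4.6972.
Both eigenvalues < 0, so H is negative definite -> x* is a strict local max.

max


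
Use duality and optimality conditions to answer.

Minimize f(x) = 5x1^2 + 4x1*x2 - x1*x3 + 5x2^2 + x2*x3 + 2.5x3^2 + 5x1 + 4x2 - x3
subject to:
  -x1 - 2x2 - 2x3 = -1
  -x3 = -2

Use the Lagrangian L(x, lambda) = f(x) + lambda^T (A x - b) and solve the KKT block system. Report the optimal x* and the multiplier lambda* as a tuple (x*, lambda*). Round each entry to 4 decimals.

Form the Lagrangian:
  L(x, lambda) = (1/2) x^T Q x + c^T x + lambda^T (A x - b)
Stationarity (grad_x L = 0): Q x + c + A^T lambda = 0.
Primal feasibility: A x = b.

This gives the KKT block system:
  [ Q   A^T ] [ x     ]   [-c ]
  [ A    0  ] [ lambda ] = [ b ]

Solving the linear system:
  x*      = (-0.1765, -1.4118, 2)
  lambda* = (-4.4118, 16.5882)
  f(x*)   = 10.1176

x* = (-0.1765, -1.4118, 2), lambda* = (-4.4118, 16.5882)


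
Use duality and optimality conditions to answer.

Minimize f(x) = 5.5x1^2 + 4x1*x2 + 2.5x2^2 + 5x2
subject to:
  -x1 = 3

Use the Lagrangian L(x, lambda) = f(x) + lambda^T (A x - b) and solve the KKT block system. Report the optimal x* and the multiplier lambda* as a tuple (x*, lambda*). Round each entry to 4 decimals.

Form the Lagrangian:
  L(x, lambda) = (1/2) x^T Q x + c^T x + lambda^T (A x - b)
Stationarity (grad_x L = 0): Q x + c + A^T lambda = 0.
Primal feasibility: A x = b.

This gives the KKT block system:
  [ Q   A^T ] [ x     ]   [-c ]
  [ A    0  ] [ lambda ] = [ b ]

Solving the linear system:
  x*      = (-3, 1.4)
  lambda* = (-27.4)
  f(x*)   = 44.6

x* = (-3, 1.4), lambda* = (-27.4)


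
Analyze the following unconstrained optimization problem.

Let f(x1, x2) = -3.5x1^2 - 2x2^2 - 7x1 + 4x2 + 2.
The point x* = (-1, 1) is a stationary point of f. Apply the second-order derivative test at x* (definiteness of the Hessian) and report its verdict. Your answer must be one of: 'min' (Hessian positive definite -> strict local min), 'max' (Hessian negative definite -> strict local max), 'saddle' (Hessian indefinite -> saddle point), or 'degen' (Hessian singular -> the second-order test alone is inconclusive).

Compute the Hessian H = grad^2 f:
  H = [[-7, 0], [0, -4]]
Verify stationarity: grad f(x*) = H x* + g = (0, 0).
Eigenvalues of H: -7, -4.
Both eigenvalues < 0, so H is negative definite -> x* is a strict local max.

max


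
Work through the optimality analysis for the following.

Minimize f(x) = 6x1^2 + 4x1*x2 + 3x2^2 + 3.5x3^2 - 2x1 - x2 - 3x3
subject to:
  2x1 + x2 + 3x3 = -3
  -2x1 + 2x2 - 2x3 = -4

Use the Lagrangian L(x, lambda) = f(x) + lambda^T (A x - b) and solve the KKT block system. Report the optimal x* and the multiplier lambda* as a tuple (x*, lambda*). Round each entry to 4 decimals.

Form the Lagrangian:
  L(x, lambda) = (1/2) x^T Q x + c^T x + lambda^T (A x - b)
Stationarity (grad_x L = 0): Q x + c + A^T lambda = 0.
Primal feasibility: A x = b.

This gives the KKT block system:
  [ Q   A^T ] [ x     ]   [-c ]
  [ A    0  ] [ lambda ] = [ b ]

Solving the linear system:
  x*      = (0.6041, -2.099, -0.7031)
  lambda* = (4.7747, 3.2014)
  f(x*)   = 15.0648

x* = (0.6041, -2.099, -0.7031), lambda* = (4.7747, 3.2014)


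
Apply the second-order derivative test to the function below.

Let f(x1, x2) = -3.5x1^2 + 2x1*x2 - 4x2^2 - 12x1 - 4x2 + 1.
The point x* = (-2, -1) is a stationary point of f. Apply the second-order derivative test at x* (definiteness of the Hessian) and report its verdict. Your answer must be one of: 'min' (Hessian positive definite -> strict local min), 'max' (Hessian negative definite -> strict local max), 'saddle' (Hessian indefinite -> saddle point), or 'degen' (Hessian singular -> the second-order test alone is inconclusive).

Compute the Hessian H = grad^2 f:
  H = [[-7, 2], [2, -8]]
Verify stationarity: grad f(x*) = H x* + g = (0, 0).
Eigenvalues of H: -9.5616, -5.4384.
Both eigenvalues < 0, so H is negative definite -> x* is a strict local max.

max


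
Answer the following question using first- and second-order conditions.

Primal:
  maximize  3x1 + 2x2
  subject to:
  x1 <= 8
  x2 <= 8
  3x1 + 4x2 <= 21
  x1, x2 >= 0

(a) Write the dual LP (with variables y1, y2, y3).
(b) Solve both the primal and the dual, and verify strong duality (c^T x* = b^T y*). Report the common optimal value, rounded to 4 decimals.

The standard primal-dual pair for 'max c^T x s.t. A x <= b, x >= 0' is:
  Dual:  min b^T y  s.t.  A^T y >= c,  y >= 0.

So the dual LP is:
  minimize  8y1 + 8y2 + 21y3
  subject to:
    y1 + 3y3 >= 3
    y2 + 4y3 >= 2
    y1, y2, y3 >= 0

Solving the primal: x* = (7, 0).
  primal value c^T x* = 21.
Solving the dual: y* = (0, 0, 1).
  dual value b^T y* = 21.
Strong duality: c^T x* = b^T y*. Confirmed.

21


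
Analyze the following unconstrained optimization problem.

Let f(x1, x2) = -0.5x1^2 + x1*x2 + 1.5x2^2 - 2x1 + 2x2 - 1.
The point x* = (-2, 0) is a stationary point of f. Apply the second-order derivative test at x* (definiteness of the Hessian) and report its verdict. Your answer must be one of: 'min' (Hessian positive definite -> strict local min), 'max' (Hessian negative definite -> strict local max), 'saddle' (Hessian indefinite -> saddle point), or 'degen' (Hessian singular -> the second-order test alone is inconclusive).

Compute the Hessian H = grad^2 f:
  H = [[-1, 1], [1, 3]]
Verify stationarity: grad f(x*) = H x* + g = (0, 0).
Eigenvalues of H: -1.2361, 3.2361.
Eigenvalues have mixed signs, so H is indefinite -> x* is a saddle point.

saddle


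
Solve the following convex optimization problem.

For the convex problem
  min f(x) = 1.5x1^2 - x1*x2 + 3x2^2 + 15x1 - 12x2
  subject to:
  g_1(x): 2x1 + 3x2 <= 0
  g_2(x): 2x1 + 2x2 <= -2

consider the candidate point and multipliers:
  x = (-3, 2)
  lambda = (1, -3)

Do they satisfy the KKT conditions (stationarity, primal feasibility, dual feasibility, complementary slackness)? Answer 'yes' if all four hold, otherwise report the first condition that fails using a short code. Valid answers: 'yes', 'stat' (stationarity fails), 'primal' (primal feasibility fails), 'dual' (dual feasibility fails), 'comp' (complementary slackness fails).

Gradient of f: grad f(x) = Q x + c = (4, 3)
Constraint values g_i(x) = a_i^T x - b_i:
  g_1((-3, 2)) = 0
  g_2((-3, 2)) = 0
Stationarity residual: grad f(x) + sum_i lambda_i a_i = (0, 0)
  -> stationarity OK
Primal feasibility (all g_i <= 0): OK
Dual feasibility (all lambda_i >= 0): FAILS
Complementary slackness (lambda_i * g_i(x) = 0 for all i): OK

Verdict: the first failing condition is dual_feasibility -> dual.

dual


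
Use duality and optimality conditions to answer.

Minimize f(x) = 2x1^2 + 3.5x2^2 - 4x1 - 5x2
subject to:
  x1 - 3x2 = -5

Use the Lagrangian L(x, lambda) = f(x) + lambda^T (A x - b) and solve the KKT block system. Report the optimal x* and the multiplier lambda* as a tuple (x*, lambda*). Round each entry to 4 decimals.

Form the Lagrangian:
  L(x, lambda) = (1/2) x^T Q x + c^T x + lambda^T (A x - b)
Stationarity (grad_x L = 0): Q x + c + A^T lambda = 0.
Primal feasibility: A x = b.

This gives the KKT block system:
  [ Q   A^T ] [ x     ]   [-c ]
  [ A    0  ] [ lambda ] = [ b ]

Solving the linear system:
  x*      = (0.3721, 1.7907)
  lambda* = (2.5116)
  f(x*)   = 1.0581

x* = (0.3721, 1.7907), lambda* = (2.5116)


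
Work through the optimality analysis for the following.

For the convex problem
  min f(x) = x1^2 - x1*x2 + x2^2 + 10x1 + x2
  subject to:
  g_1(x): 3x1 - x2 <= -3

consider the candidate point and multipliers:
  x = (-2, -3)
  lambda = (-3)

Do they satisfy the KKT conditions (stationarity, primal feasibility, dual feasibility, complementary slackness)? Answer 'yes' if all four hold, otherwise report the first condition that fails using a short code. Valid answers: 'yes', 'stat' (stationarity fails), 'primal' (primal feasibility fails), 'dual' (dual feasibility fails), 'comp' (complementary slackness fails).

Gradient of f: grad f(x) = Q x + c = (9, -3)
Constraint values g_i(x) = a_i^T x - b_i:
  g_1((-2, -3)) = 0
Stationarity residual: grad f(x) + sum_i lambda_i a_i = (0, 0)
  -> stationarity OK
Primal feasibility (all g_i <= 0): OK
Dual feasibility (all lambda_i >= 0): FAILS
Complementary slackness (lambda_i * g_i(x) = 0 for all i): OK

Verdict: the first failing condition is dual_feasibility -> dual.

dual


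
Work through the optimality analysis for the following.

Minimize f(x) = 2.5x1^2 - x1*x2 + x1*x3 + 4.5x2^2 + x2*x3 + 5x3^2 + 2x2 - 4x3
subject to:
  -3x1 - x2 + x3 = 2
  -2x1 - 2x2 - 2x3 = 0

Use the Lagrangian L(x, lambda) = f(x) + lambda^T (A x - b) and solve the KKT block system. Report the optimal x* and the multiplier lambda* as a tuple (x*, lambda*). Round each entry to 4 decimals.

Form the Lagrangian:
  L(x, lambda) = (1/2) x^T Q x + c^T x + lambda^T (A x - b)
Stationarity (grad_x L = 0): Q x + c + A^T lambda = 0.
Primal feasibility: A x = b.

This gives the KKT block system:
  [ Q   A^T ] [ x     ]   [-c ]
  [ A    0  ] [ lambda ] = [ b ]

Solving the linear system:
  x*      = (-0.3585, -0.283, 0.6415)
  lambda* = (-0.6604, 0.5566)
  f(x*)   = -0.9057

x* = (-0.3585, -0.283, 0.6415), lambda* = (-0.6604, 0.5566)


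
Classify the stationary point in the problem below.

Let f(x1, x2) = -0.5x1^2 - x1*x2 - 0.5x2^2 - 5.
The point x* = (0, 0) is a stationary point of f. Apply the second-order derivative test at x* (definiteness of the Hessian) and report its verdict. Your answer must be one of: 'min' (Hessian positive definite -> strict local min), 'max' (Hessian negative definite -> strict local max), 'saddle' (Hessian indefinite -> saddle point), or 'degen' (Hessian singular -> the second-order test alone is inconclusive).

Compute the Hessian H = grad^2 f:
  H = [[-1, -1], [-1, -1]]
Verify stationarity: grad f(x*) = H x* + g = (0, 0).
Eigenvalues of H: -2, 0.
H has a zero eigenvalue (singular; negative semidefinite but not definite), so H is neither positive definite, negative definite, nor indefinite. The second-order test alone is inconclusive -> degen.
(Indeed, f is constant along the null direction of H through x*, so x* is not a strict local extremum.)

degen


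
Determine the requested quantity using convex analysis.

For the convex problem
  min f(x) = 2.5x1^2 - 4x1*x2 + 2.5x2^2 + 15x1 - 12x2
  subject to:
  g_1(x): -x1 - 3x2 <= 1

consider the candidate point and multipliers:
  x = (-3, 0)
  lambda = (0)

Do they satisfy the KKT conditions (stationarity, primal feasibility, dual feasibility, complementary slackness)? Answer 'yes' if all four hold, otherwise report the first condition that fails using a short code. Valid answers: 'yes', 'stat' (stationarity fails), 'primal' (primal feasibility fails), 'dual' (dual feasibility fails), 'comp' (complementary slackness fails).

Gradient of f: grad f(x) = Q x + c = (0, 0)
Constraint values g_i(x) = a_i^T x - b_i:
  g_1((-3, 0)) = 2
Stationarity residual: grad f(x) + sum_i lambda_i a_i = (0, 0)
  -> stationarity OK
Primal feasibility (all g_i <= 0): FAILS
Dual feasibility (all lambda_i >= 0): OK
Complementary slackness (lambda_i * g_i(x) = 0 for all i): OK

Verdict: the first failing condition is primal_feasibility -> primal.

primal


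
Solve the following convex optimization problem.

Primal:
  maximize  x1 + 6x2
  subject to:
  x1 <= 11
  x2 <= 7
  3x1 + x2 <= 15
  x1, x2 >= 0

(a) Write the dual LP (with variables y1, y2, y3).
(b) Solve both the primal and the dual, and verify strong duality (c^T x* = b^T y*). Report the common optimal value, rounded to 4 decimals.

The standard primal-dual pair for 'max c^T x s.t. A x <= b, x >= 0' is:
  Dual:  min b^T y  s.t.  A^T y >= c,  y >= 0.

So the dual LP is:
  minimize  11y1 + 7y2 + 15y3
  subject to:
    y1 + 3y3 >= 1
    y2 + y3 >= 6
    y1, y2, y3 >= 0

Solving the primal: x* = (2.6667, 7).
  primal value c^T x* = 44.6667.
Solving the dual: y* = (0, 5.6667, 0.3333).
  dual value b^T y* = 44.6667.
Strong duality: c^T x* = b^T y*. Confirmed.

44.6667


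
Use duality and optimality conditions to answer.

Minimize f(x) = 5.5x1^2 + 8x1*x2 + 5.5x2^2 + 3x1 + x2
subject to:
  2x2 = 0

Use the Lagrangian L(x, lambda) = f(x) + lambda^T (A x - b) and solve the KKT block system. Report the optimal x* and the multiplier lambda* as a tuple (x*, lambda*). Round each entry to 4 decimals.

Form the Lagrangian:
  L(x, lambda) = (1/2) x^T Q x + c^T x + lambda^T (A x - b)
Stationarity (grad_x L = 0): Q x + c + A^T lambda = 0.
Primal feasibility: A x = b.

This gives the KKT block system:
  [ Q   A^T ] [ x     ]   [-c ]
  [ A    0  ] [ lambda ] = [ b ]

Solving the linear system:
  x*      = (-0.2727, 0)
  lambda* = (0.5909)
  f(x*)   = -0.4091

x* = (-0.2727, 0), lambda* = (0.5909)


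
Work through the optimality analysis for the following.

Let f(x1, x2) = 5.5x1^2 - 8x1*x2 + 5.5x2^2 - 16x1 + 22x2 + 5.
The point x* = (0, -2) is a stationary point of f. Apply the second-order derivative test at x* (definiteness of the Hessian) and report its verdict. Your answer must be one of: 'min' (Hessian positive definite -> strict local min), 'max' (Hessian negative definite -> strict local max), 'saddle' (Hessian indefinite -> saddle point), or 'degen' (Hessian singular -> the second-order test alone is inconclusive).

Compute the Hessian H = grad^2 f:
  H = [[11, -8], [-8, 11]]
Verify stationarity: grad f(x*) = H x* + g = (0, 0).
Eigenvalues of H: 3, 19.
Both eigenvalues > 0, so H is positive definite -> x* is a strict local min.

min


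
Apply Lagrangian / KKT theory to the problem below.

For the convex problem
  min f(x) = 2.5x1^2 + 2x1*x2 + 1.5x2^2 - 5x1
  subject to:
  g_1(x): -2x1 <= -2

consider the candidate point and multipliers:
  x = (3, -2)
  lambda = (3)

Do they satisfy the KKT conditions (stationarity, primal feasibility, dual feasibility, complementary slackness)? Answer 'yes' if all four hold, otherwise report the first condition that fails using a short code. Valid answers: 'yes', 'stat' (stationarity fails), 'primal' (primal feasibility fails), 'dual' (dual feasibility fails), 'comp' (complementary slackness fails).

Gradient of f: grad f(x) = Q x + c = (6, 0)
Constraint values g_i(x) = a_i^T x - b_i:
  g_1((3, -2)) = -4
Stationarity residual: grad f(x) + sum_i lambda_i a_i = (0, 0)
  -> stationarity OK
Primal feasibility (all g_i <= 0): OK
Dual feasibility (all lambda_i >= 0): OK
Complementary slackness (lambda_i * g_i(x) = 0 for all i): FAILS

Verdict: the first failing condition is complementary_slackness -> comp.

comp
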